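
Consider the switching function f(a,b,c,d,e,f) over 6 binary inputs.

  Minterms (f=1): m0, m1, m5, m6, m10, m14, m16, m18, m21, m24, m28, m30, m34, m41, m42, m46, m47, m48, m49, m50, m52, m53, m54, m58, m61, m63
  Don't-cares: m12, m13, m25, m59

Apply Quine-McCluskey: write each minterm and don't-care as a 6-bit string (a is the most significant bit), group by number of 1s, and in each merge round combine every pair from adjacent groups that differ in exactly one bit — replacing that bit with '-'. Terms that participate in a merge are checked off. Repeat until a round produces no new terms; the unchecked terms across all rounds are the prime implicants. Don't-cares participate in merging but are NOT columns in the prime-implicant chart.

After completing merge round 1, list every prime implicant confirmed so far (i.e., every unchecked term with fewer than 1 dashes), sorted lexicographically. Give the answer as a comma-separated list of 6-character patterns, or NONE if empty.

[col 0] 000000*, 000001*, 000101*, 000110*, 001010*, 001100*, 001101*, 001110*, 010000*, 010010*, 010101*, 011000*, 011001*, 011100*, 011110*, 100010*, 101001, 101010*, 101110*, 101111*, 110000*, 110001*, 110010*, 110100*, 110101*, 110110*, 111010*, 111011*, 111101*, 111111*
[col 1] -01010*, -01110*, -10000*, -10010*, -10101, 0-0000, 0-0101, 0-1100*, 0-1110*, 00-101, 00-110, 000-01, 00000-, 001-10*, 0011-0*, 00110-, 01-000, 0100-0*, 011-00, 01100-, 0111-0*, 1-0010*, 1-1010*, 1-1111, 10-010*, 101-10*, 10111-, 11-010*, 11-101, 110-00*, 110-01*, 110-10*, 1100-0*, 11000-*, 1101-0*, 11010-*, 111-11, 11101-, 1111-1
[col 2] -01-10, -100-0, 0-11-0, 1--010, 110--0, 110-0-
Prime implicants: -01-10, -100-0, -10101, 0-0000, 0-0101, 0-11-0, 00-101, 00-110, 000-01, 00000-, 00110-, 01-000, 011-00, 01100-, 1--010, 1-1111, 101001, 10111-, 11-101, 110--0, 110-0-, 111-11, 11101-, 1111-1

101001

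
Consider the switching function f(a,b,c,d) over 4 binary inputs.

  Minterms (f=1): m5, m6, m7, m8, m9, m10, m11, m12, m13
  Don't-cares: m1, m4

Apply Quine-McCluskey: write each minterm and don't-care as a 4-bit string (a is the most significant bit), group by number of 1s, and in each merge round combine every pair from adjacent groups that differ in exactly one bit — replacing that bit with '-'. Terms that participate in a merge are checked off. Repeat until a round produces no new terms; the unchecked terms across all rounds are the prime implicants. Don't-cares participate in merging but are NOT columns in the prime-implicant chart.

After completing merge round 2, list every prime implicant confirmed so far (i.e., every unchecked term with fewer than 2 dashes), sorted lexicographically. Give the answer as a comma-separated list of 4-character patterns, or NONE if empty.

NONE

Round 0: 0001✓ 0100✓ 0101✓ 0110✓ 0111✓ 1000✓ 1001✓ 1010✓ 1011✓ 1100✓ 1101✓
Round 1: -001✓ -100✓ -101✓ 0-01✓ 01-0✓ 01-1✓ 010-✓ 011-✓ 1-00✓ 1-01✓ 10-0✓ 10-1✓ 100-✓ 101-✓ 110-✓
Round 2: --01 -10- 01-- 1-0- 10--
PIs = {--01, -10-, 01--, 1-0-, 10--}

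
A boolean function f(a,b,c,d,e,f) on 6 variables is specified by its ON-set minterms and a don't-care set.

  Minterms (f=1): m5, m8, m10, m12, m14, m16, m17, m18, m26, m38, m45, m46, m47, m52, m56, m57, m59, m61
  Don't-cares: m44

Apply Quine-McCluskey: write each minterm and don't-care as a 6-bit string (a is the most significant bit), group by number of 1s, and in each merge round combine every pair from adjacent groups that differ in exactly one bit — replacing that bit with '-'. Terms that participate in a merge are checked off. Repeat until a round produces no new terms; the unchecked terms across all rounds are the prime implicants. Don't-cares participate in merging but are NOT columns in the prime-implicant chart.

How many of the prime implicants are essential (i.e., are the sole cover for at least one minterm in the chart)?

8

[col 0] 000101, 001000*, 001010*, 001100*, 001110*, 010000*, 010001*, 010010*, 011010*, 100110*, 101100*, 101101*, 101110*, 101111*, 110100, 111000*, 111001*, 111011*, 111101*
[col 1] -01100*, -01110*, 0-1010, 001-00*, 001-10*, 0010-0*, 0011-0*, 01-010, 0100-0, 01000-, 1-1101, 10-110, 1011-0*, 1011-1*, 10110-*, 10111-*, 111-01, 1110-1, 11100-
[col 2] -011-0, 001--0, 1011--
Prime implicants: -011-0, 0-1010, 000101, 001--0, 01-010, 0100-0, 01000-, 1-1101, 10-110, 1011--, 110100, 111-01, 1110-1, 11100-
PI chart (minterm → PIs covering it):
  5 | 000101  (sole → essential)
  8 | 001--0  (sole → essential)
  10 | 0-1010,001--0
  12 | -011-0,001--0
  14 | -011-0,001--0
  16 | 0100-0,01000-
  17 | 01000-  (sole → essential)
  18 | 01-010,0100-0
  26 | 0-1010,01-010
  38 | 10-110  (sole → essential)
  45 | 1-1101,1011--
  46 | -011-0,10-110,1011--
  47 | 1011--  (sole → essential)
  52 | 110100  (sole → essential)
  56 | 11100-  (sole → essential)
  57 | 111-01,1110-1,11100-
  59 | 1110-1  (sole → essential)
  61 | 1-1101,111-01
Essential prime implicants: 000101, 001--0, 01000-, 10-110, 1011--, 110100, 1110-1, 11100-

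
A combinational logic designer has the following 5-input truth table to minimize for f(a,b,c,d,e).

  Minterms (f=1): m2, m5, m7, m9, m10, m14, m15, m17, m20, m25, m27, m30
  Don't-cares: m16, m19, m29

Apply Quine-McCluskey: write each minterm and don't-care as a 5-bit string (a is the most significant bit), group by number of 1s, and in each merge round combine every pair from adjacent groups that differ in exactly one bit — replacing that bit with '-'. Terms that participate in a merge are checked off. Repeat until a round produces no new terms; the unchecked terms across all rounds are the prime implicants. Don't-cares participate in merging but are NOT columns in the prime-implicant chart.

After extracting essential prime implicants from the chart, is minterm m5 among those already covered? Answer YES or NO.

[col 0] 00010*, 00101*, 00111*, 01001*, 01010*, 01110*, 01111*, 10000*, 10001*, 10011*, 10100*, 11001*, 11011*, 11101*, 11110*
[col 1] -1001, -1110, 0-010, 0-111, 001-1, 01-10, 0111-, 1-001*, 1-011*, 10-00, 100-1*, 1000-, 11-01, 110-1*
[col 2] 1-0-1
Prime implicants: -1001, -1110, 0-010, 0-111, 001-1, 01-10, 0111-, 1-0-1, 10-00, 1000-, 11-01
PI chart (minterm → PIs covering it):
  2 | 0-010  (sole → essential)
  5 | 001-1  (sole → essential)
  7 | 0-111,001-1
  9 | -1001  (sole → essential)
  10 | 0-010,01-10
  14 | -1110,01-10,0111-
  15 | 0-111,0111-
  17 | 1-0-1,1000-
  20 | 10-00  (sole → essential)
  25 | -1001,1-0-1,11-01
  27 | 1-0-1  (sole → essential)
  30 | -1110  (sole → essential)
Essential prime implicants: -1001, -1110, 0-010, 001-1, 1-0-1, 10-00

YES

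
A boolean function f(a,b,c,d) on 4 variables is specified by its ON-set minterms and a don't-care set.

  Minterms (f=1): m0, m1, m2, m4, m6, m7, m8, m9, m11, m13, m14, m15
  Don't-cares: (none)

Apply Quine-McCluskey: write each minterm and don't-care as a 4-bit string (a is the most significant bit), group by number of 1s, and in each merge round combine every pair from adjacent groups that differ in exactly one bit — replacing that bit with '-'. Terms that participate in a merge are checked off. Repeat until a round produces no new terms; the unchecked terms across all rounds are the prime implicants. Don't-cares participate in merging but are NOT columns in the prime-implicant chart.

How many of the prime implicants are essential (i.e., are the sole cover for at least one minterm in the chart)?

[col 0] 0000*, 0001*, 0010*, 0100*, 0110*, 0111*, 1000*, 1001*, 1011*, 1101*, 1110*, 1111*
[col 1] -000*, -001*, -110*, -111*, 0-00*, 0-10*, 00-0*, 000-*, 01-0*, 011-*, 1-01*, 1-11*, 10-1*, 100-*, 11-1*, 111-*
[col 2] -00-, -11-, 0--0, 1--1
Prime implicants: -00-, -11-, 0--0, 1--1
PI chart (minterm → PIs covering it):
  0 | -00-,0--0
  1 | -00-  (sole → essential)
  2 | 0--0  (sole → essential)
  4 | 0--0  (sole → essential)
  6 | -11-,0--0
  7 | -11-  (sole → essential)
  8 | -00-  (sole → essential)
  9 | -00-,1--1
  11 | 1--1  (sole → essential)
  13 | 1--1  (sole → essential)
  14 | -11-  (sole → essential)
  15 | -11-,1--1
Essential prime implicants: -00-, -11-, 0--0, 1--1

4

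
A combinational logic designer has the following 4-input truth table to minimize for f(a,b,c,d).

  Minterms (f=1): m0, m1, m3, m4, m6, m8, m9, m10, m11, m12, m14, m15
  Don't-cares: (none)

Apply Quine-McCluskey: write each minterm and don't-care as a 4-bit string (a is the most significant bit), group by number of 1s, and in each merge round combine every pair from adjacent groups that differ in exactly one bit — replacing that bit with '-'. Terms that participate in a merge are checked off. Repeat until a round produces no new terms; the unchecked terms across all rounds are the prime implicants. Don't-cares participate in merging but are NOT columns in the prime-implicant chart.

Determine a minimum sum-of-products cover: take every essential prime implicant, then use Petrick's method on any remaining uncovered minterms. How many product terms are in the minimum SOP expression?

[col 0] 0000*, 0001*, 0011*, 0100*, 0110*, 1000*, 1001*, 1010*, 1011*, 1100*, 1110*, 1111*
[col 1] -000*, -001*, -011*, -100*, -110*, 0-00*, 00-1*, 000-*, 01-0*, 1-00*, 1-10*, 1-11*, 10-0*, 10-1*, 100-*, 101-*, 11-0*, 111-*
[col 2] --00, -0-1, -00-, -1-0, 1--0, 1-1-, 10--
Prime implicants: --00, -0-1, -00-, -1-0, 1--0, 1-1-, 10--
PI chart (minterm → PIs covering it):
  0 | --00,-00-
  1 | -0-1,-00-
  3 | -0-1  (sole → essential)
  4 | --00,-1-0
  6 | -1-0  (sole → essential)
  8 | --00,-00-,1--0,10--
  9 | -0-1,-00-,10--
  10 | 1--0,1-1-,10--
  11 | -0-1,1-1-,10--
  12 | --00,-1-0,1--0
  14 | -1-0,1--0,1-1-
  15 | 1-1-  (sole → essential)
Essential prime implicants: -0-1, -1-0, 1-1-
Petrick residual → --00
Minimum SOP uses 4 PIs: c'd' + b'd + bd' + ac

4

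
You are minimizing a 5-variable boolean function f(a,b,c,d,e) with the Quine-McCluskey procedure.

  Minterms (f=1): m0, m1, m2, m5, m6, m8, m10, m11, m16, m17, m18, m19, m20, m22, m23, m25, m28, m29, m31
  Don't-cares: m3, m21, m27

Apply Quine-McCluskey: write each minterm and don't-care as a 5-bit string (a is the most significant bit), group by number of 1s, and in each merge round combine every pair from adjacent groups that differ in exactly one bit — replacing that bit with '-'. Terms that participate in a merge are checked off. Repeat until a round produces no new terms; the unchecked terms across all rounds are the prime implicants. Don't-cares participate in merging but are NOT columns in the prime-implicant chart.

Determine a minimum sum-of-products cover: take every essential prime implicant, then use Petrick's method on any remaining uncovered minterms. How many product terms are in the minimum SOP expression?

size-2^0 implicants → 00000(✓)  00001(✓)  00010(✓)  00011(✓)  00101(✓)  00110(✓)  01000(✓)  01010(✓)  01011(✓)  10000(✓)  10001(✓)  10010(✓)  10011(✓)  10100(✓)  10101(✓)  10110(✓)  10111(✓)  11001(✓)  11011(✓)  11100(✓)  11101(✓)  11111(✓)
size-2^1 implicants → -0000(✓)  -0001(✓)  -0010(✓)  -0011(✓)  -0101(✓)  -0110(✓)  -1011(✓)  0-000(✓)  0-010(✓)  0-011(✓)  00-01(✓)  00-10(✓)  000-0(✓)  000-1(✓)  0000-(✓)  0001-(✓)  010-0(✓)  0101-(✓)  1-001(✓)  1-011(✓)  1-100(✓)  1-101(✓)  1-111(✓)  10-00(✓)  10-01(✓)  10-10(✓)  10-11(✓)  100-0(✓)  100-1(✓)  1000-(✓)  1001-(✓)  101-0(✓)  101-1(✓)  1010-(✓)  1011-(✓)  11-01(✓)  11-11(✓)  110-1(✓)  111-1(✓)  1110-(✓)
size-2^2 implicants → --011  -0-01  -0-10  -00-0(✓)  -00-1(✓)  -000-(✓)  -001-(✓)  0-0-0  0-01-  000--(✓)  1--01(✓)  1--11(✓)  1-0-1(✓)  1-1-1(✓)  1-10-  10--0(✓)  10--1(✓)  10-0-(✓)  10-1-(✓)  100--(✓)  101--(✓)  11--1(✓)
size-2^3 implicants → -00--  1---1  10---
Unchecked terms (primes): --011, -0-01, -0-10, -00--, 0-0-0, 0-01-, 1---1, 1-10-, 10---
Minterm coverage:
  m0 ⊆ -00--,0-0-0
  m1 ⊆ -0-01,-00--
  m2 ⊆ -0-10,-00--,0-0-0,0-01-
  m5 ⊆ -0-01 [E]
  m6 ⊆ -0-10 [E]
  m8 ⊆ 0-0-0 [E]
  m10 ⊆ 0-0-0,0-01-
  m11 ⊆ --011,0-01-
  m16 ⊆ -00--,10---
  m17 ⊆ -0-01,-00--,1---1,10---
  m18 ⊆ -0-10,-00--,10---
  m19 ⊆ --011,-00--,1---1,10---
  m20 ⊆ 1-10-,10---
  m22 ⊆ -0-10,10---
  m23 ⊆ 1---1,10---
  m25 ⊆ 1---1 [E]
  m28 ⊆ 1-10- [E]
  m29 ⊆ 1---1,1-10-
  m31 ⊆ 1---1 [E]
E = {-0-01, -0-10, 0-0-0, 1---1, 1-10-}
Petrick residual → --011, -00--
Cover = c'de + b'd'e + b'de' + b'c' + a'c'e' + ae + acd'  |cover|=7

7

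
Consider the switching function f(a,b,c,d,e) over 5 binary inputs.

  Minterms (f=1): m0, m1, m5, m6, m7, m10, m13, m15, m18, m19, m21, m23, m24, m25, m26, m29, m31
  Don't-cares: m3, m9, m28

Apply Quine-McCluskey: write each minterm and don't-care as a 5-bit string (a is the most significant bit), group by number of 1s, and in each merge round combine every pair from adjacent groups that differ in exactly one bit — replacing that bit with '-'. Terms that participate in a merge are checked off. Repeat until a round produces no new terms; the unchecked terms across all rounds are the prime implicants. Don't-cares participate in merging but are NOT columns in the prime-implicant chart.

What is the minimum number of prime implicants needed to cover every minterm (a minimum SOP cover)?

size-2^0 implicants → 00000(✓)  00001(✓)  00011(✓)  00101(✓)  00110(✓)  00111(✓)  01001(✓)  01010(✓)  01101(✓)  01111(✓)  10010(✓)  10011(✓)  10101(✓)  10111(✓)  11000(✓)  11001(✓)  11010(✓)  11100(✓)  11101(✓)  11111(✓)
size-2^1 implicants → -0011(✓)  -0101(✓)  -0111(✓)  -1001(✓)  -1010  -1101(✓)  -1111(✓)  0-001(✓)  0-101(✓)  0-111(✓)  00-01(✓)  00-11(✓)  000-1(✓)  0000-  001-1(✓)  0011-  01-01(✓)  011-1(✓)  1-010  1-101(✓)  1-111(✓)  10-11(✓)  1001-  101-1(✓)  11-00(✓)  11-01(✓)  110-0  1100-(✓)  111-1(✓)  1110-(✓)
size-2^2 implicants → --101(✓)  --111(✓)  -0-11  -01-1(✓)  -1-01  -11-1(✓)  0--01  0-1-1(✓)  00--1  1-1-1(✓)  11-0-
size-2^3 implicants → --1-1
Unchecked terms (primes): --1-1, -0-11, -1-01, -1010, 0--01, 00--1, 0000-, 0011-, 1-010, 1001-, 11-0-, 110-0
Minterm coverage:
  m0 ⊆ 0000- [E]
  m1 ⊆ 0--01,00--1,0000-
  m5 ⊆ --1-1,0--01,00--1
  m6 ⊆ 0011- [E]
  m7 ⊆ --1-1,-0-11,00--1,0011-
  m10 ⊆ -1010 [E]
  m13 ⊆ --1-1,-1-01,0--01
  m15 ⊆ --1-1 [E]
  m18 ⊆ 1-010,1001-
  m19 ⊆ -0-11,1001-
  m21 ⊆ --1-1 [E]
  m23 ⊆ --1-1,-0-11
  m24 ⊆ 11-0-,110-0
  m25 ⊆ -1-01,11-0-
  m26 ⊆ -1010,1-010,110-0
  m29 ⊆ --1-1,-1-01,11-0-
  m31 ⊆ --1-1 [E]
E = {--1-1, -1010, 0000-, 0011-}
Petrick residual → 1001-, 11-0-
Cover = ce + bc'de' + a'b'c'd' + a'b'cd + ab'c'd + abd'  |cover|=6

6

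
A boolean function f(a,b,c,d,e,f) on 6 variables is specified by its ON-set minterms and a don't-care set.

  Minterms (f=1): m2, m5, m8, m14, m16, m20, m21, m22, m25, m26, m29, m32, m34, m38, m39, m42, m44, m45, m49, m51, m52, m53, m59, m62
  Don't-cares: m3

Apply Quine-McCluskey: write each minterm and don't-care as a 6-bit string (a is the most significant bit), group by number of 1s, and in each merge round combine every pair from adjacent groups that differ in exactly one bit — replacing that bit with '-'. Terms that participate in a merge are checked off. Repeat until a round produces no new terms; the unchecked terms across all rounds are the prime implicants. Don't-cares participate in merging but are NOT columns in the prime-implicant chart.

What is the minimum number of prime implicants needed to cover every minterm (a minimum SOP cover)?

[col 0] 000010*, 000011*, 000101*, 001000, 001110, 010000*, 010100*, 010101*, 010110*, 011001*, 011010, 011101*, 100000*, 100010*, 100110*, 100111*, 101010*, 101100*, 101101*, 110001*, 110011*, 110100*, 110101*, 111011*, 111110
[col 1] -00010, -10100*, -10101*, 0-0101, 00001-, 01-101, 010-00, 0101-0, 01010-*, 011-01, 10-010, 100-10, 1000-0, 10011-, 10110-, 11-011, 110-01, 1100-1, 11010-*
[col 2] -1010-
Prime implicants: -00010, -1010-, 0-0101, 00001-, 001000, 001110, 01-101, 010-00, 0101-0, 011-01, 011010, 10-010, 100-10, 1000-0, 10011-, 10110-, 11-011, 110-01, 1100-1, 111110
PI chart (minterm → PIs covering it):
  2 | -00010,00001-
  5 | 0-0101  (sole → essential)
  8 | 001000  (sole → essential)
  14 | 001110  (sole → essential)
  16 | 010-00  (sole → essential)
  20 | -1010-,010-00,0101-0
  21 | -1010-,0-0101,01-101
  22 | 0101-0  (sole → essential)
  25 | 011-01  (sole → essential)
  26 | 011010  (sole → essential)
  29 | 01-101,011-01
  32 | 1000-0  (sole → essential)
  34 | -00010,10-010,100-10,1000-0
  38 | 100-10,10011-
  39 | 10011-  (sole → essential)
  42 | 10-010  (sole → essential)
  44 | 10110-  (sole → essential)
  45 | 10110-  (sole → essential)
  49 | 110-01,1100-1
  51 | 11-011,1100-1
  52 | -1010-  (sole → essential)
  53 | -1010-,110-01
  59 | 11-011  (sole → essential)
  62 | 111110  (sole → essential)
Essential prime implicants: -1010-, 0-0101, 001000, 001110, 010-00, 0101-0, 011-01, 011010, 10-010, 1000-0, 10011-, 10110-, 11-011, 111110
Petrick residual → -00010, 110-01
Minimum SOP uses 16 PIs: b'c'd'ef' + bc'de' + a'c'de'f + a'b'cd'e'f' + a'b'cdef' + a'bc'e'f' + a'bc'df' + a'bce'f + a'bcd'ef' + ab'd'ef' + ab'c'd'f' + ab'c'de + ab'cde' + abd'ef + abc'e'f + abcdef'

16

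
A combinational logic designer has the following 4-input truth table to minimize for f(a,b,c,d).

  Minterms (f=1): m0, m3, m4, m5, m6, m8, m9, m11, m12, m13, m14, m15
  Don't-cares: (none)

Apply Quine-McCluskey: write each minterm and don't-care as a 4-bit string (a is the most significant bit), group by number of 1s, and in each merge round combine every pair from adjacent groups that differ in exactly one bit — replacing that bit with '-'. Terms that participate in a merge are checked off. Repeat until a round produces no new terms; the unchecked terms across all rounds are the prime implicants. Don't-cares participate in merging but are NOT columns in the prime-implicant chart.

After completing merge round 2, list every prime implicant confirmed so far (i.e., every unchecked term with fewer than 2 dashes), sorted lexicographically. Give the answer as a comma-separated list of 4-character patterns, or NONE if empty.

Round 0: 0000✓ 0011✓ 0100✓ 0101✓ 0110✓ 1000✓ 1001✓ 1011✓ 1100✓ 1101✓ 1110✓ 1111✓
Round 1: -000✓ -011 -100✓ -101✓ -110✓ 0-00✓ 01-0✓ 010-✓ 1-00✓ 1-01✓ 1-11✓ 10-1✓ 100-✓ 11-0✓ 11-1✓ 110-✓ 111-✓
Round 2: --00 -1-0 -10- 1--1 1-0- 11--
PIs = {--00, -011, -1-0, -10-, 1--1, 1-0-, 11--}

-011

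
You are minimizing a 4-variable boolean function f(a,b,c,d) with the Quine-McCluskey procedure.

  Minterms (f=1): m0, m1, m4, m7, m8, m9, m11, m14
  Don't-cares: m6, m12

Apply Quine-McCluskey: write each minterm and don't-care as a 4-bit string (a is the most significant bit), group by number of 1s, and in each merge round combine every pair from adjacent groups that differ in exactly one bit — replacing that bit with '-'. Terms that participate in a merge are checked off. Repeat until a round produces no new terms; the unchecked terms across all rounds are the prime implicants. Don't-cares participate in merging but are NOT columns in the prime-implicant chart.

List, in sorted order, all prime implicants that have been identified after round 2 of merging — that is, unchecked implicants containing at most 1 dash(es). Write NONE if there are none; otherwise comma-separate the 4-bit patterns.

011-, 10-1

Round 0: 0000✓ 0001✓ 0100✓ 0110✓ 0111✓ 1000✓ 1001✓ 1011✓ 1100✓ 1110✓
Round 1: -000✓ -001✓ -100✓ -110✓ 0-00✓ 000-✓ 01-0✓ 011- 1-00✓ 10-1 100-✓ 11-0✓
Round 2: --00 -00- -1-0
PIs = {--00, -00-, -1-0, 011-, 10-1}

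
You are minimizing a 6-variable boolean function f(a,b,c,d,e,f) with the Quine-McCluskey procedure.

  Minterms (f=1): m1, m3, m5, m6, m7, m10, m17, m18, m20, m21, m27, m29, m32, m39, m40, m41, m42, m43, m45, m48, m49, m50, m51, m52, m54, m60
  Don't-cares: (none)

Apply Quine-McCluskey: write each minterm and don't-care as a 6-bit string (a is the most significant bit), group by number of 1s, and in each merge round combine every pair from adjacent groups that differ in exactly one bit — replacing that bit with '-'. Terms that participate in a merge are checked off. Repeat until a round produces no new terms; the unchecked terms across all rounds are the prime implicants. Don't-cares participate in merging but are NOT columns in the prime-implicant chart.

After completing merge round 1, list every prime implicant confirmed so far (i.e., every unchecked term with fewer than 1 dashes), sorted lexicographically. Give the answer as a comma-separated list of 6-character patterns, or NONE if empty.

011011

Round 0: 000001✓ 000011✓ 000101✓ 000110✓ 000111✓ 001010✓ 010001✓ 010010✓ 010100✓ 010101✓ 011011 011101✓ 100000✓ 100111✓ 101000✓ 101001✓ 101010✓ 101011✓ 101101✓ 110000✓ 110001✓ 110010✓ 110011✓ 110100✓ 110110✓ 111100✓
Round 1: -00111 -01010 -10001 -10010 -10100 0-0001✓ 0-0101✓ 000-01✓ 000-11✓ 0000-1✓ 0001-1✓ 00011- 01-101 010-01✓ 01010- 1-0000 10-000 101-01 1010-0✓ 1010-1✓ 10100-✓ 10101-✓ 11-100 110-00✓ 110-10✓ 1100-0✓ 1100-1✓ 11000-✓ 11001-✓ 1101-0✓
Round 2: 0-0-01 000--1 1010-- 110--0 1100--
PIs = {-00111, -01010, -10001, -10010, -10100, 0-0-01, 000--1, 00011-, 01-101, 01010-, 011011, 1-0000, 10-000, 101-01, 1010--, 11-100, 110--0, 1100--}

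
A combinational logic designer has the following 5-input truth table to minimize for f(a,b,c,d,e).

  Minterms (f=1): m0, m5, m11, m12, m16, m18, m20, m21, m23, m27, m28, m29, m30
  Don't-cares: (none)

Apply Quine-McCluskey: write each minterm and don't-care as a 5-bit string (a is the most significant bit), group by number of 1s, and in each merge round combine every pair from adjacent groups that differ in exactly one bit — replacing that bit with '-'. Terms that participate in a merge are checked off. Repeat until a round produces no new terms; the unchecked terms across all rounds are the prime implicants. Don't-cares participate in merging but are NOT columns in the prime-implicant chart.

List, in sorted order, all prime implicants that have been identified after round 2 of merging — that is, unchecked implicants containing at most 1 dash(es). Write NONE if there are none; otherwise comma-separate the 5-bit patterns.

-0000, -0101, -1011, -1100, 10-00, 100-0, 101-1, 111-0

Round 0: 00000✓ 00101✓ 01011✓ 01100✓ 10000✓ 10010✓ 10100✓ 10101✓ 10111✓ 11011✓ 11100✓ 11101✓ 11110✓
Round 1: -0000 -0101 -1011 -1100 1-100✓ 1-101✓ 10-00 100-0 101-1 1010-✓ 111-0 1110-✓
Round 2: 1-10-
PIs = {-0000, -0101, -1011, -1100, 1-10-, 10-00, 100-0, 101-1, 111-0}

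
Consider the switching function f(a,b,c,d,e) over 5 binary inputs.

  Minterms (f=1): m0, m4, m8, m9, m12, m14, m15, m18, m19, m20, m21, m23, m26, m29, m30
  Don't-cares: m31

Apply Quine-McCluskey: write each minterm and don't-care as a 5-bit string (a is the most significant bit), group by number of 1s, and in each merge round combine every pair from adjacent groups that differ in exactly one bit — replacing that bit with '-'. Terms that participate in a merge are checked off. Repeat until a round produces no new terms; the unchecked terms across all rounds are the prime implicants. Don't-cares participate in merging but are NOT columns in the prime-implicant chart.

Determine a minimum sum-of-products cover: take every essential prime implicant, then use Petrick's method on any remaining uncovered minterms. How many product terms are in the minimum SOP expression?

7

Round 0: 00000✓ 00100✓ 01000✓ 01001✓ 01100✓ 01110✓ 01111✓ 10010✓ 10011✓ 10100✓ 10101✓ 10111✓ 11010✓ 11101✓ 11110✓ 11111✓
Round 1: -0100 -1110✓ -1111✓ 0-000✓ 0-100✓ 00-00✓ 01-00✓ 0100- 011-0 0111-✓ 1-010 1-101✓ 1-111✓ 10-11 1001- 101-1✓ 1010- 11-10 111-1✓ 1111-✓
Round 2: -111- 0--00 1-1-1
PIs = {-0100, -111-, 0--00, 0100-, 011-0, 1-010, 1-1-1, 10-11, 1001-, 1010-, 11-10}
Coverage chart:
  m0: 0--00 ←essential
  m4: -0100,0--00
  m8: 0--00,0100-
  m9: 0100- ←essential
  m12: 0--00,011-0
  m14: -111-,011-0
  m15: -111- ←essential
  m18: 1-010,1001-
  m19: 10-11,1001-
  m20: -0100,1010-
  m21: 1-1-1,1010-
  m23: 1-1-1,10-11
  m26: 1-010,11-10
  m29: 1-1-1 ←essential
  m30: -111-,11-10
Essential: -111-, 0--00, 0100-, 1-1-1
Petrick residual → -0100, 1-010, 10-11
Min cover (7 terms): b'cd'e' + bcd + a'd'e' + a'bc'd' + ac'de' + ace + ab'de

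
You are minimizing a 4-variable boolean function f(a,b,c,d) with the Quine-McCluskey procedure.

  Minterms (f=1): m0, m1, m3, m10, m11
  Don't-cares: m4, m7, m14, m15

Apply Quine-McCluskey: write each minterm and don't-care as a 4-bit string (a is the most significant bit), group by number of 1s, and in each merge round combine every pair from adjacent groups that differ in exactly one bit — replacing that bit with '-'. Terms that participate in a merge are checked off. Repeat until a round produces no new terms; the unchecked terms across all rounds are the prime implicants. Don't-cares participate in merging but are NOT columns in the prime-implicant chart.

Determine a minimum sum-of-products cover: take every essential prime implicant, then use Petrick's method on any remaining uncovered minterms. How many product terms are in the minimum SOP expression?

3

[col 0] 0000*, 0001*, 0011*, 0100*, 0111*, 1010*, 1011*, 1110*, 1111*
[col 1] -011*, -111*, 0-00, 0-11*, 00-1, 000-, 1-10*, 1-11*, 101-*, 111-*
[col 2] --11, 1-1-
Prime implicants: --11, 0-00, 00-1, 000-, 1-1-
PI chart (minterm → PIs covering it):
  0 | 0-00,000-
  1 | 00-1,000-
  3 | --11,00-1
  10 | 1-1-  (sole → essential)
  11 | --11,1-1-
Essential prime implicants: 1-1-
Petrick residual → --11, 000-
Minimum SOP uses 3 PIs: cd + a'b'c' + ac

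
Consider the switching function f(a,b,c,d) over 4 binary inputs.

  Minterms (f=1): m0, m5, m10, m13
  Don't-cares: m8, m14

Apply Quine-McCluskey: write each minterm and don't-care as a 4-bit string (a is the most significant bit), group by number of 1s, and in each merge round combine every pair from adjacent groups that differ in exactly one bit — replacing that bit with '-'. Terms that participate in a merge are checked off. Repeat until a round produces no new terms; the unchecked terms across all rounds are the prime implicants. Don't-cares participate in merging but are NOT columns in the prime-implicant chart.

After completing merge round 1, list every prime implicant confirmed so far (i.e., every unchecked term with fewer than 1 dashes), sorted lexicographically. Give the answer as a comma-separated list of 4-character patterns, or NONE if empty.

Round 0: 0000✓ 0101✓ 1000✓ 1010✓ 1101✓ 1110✓
Round 1: -000 -101 1-10 10-0
PIs = {-000, -101, 1-10, 10-0}

NONE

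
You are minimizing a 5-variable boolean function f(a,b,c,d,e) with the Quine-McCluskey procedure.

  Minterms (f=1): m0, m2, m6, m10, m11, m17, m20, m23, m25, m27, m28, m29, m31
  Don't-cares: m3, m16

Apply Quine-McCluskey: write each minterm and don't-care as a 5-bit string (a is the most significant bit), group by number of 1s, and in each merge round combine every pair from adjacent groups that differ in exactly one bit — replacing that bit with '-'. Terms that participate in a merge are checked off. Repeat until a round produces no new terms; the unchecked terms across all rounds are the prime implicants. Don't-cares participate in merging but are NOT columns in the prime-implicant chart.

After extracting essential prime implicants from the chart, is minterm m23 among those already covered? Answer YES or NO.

size-2^0 implicants → 00000(✓)  00010(✓)  00011(✓)  00110(✓)  01010(✓)  01011(✓)  10000(✓)  10001(✓)  10100(✓)  10111(✓)  11001(✓)  11011(✓)  11100(✓)  11101(✓)  11111(✓)
size-2^1 implicants → -0000  -1011  0-010(✓)  0-011(✓)  00-10  000-0  0001-(✓)  0101-(✓)  1-001  1-100  1-111  10-00  1000-  11-01(✓)  11-11(✓)  110-1(✓)  111-1(✓)  1110-
size-2^2 implicants → 0-01-  11--1
Unchecked terms (primes): -0000, -1011, 0-01-, 00-10, 000-0, 1-001, 1-100, 1-111, 10-00, 1000-, 11--1, 1110-
Minterm coverage:
  m0 ⊆ -0000,000-0
  m2 ⊆ 0-01-,00-10,000-0
  m6 ⊆ 00-10 [E]
  m10 ⊆ 0-01- [E]
  m11 ⊆ -1011,0-01-
  m17 ⊆ 1-001,1000-
  m20 ⊆ 1-100,10-00
  m23 ⊆ 1-111 [E]
  m25 ⊆ 1-001,11--1
  m27 ⊆ -1011,11--1
  m28 ⊆ 1-100,1110-
  m29 ⊆ 11--1,1110-
  m31 ⊆ 1-111,11--1
E = {0-01-, 00-10, 1-111}

YES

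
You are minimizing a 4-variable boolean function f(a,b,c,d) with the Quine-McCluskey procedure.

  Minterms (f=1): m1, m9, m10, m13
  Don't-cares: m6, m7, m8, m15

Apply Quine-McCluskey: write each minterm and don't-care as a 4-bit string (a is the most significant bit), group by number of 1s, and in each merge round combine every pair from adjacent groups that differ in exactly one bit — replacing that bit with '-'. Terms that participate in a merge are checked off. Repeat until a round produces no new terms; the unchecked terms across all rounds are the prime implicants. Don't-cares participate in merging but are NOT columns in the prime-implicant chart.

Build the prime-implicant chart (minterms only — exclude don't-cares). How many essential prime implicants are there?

size-2^0 implicants → 0001(✓)  0110(✓)  0111(✓)  1000(✓)  1001(✓)  1010(✓)  1101(✓)  1111(✓)
size-2^1 implicants → -001  -111  011-  1-01  10-0  100-  11-1
Unchecked terms (primes): -001, -111, 011-, 1-01, 10-0, 100-, 11-1
Minterm coverage:
  m1 ⊆ -001 [E]
  m9 ⊆ -001,1-01,100-
  m10 ⊆ 10-0 [E]
  m13 ⊆ 1-01,11-1
E = {-001, 10-0}

2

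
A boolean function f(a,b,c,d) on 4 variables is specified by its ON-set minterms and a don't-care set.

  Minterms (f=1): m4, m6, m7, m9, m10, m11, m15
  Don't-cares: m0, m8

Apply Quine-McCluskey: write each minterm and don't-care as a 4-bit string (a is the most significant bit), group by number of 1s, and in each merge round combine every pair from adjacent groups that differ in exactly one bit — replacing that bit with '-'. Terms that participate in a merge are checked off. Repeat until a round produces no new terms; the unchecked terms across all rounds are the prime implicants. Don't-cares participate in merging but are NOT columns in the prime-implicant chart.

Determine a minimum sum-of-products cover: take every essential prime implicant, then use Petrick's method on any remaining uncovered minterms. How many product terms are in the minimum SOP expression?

3

size-2^0 implicants → 0000(✓)  0100(✓)  0110(✓)  0111(✓)  1000(✓)  1001(✓)  1010(✓)  1011(✓)  1111(✓)
size-2^1 implicants → -000  -111  0-00  01-0  011-  1-11  10-0(✓)  10-1(✓)  100-(✓)  101-(✓)
size-2^2 implicants → 10--
Unchecked terms (primes): -000, -111, 0-00, 01-0, 011-, 1-11, 10--
Minterm coverage:
  m4 ⊆ 0-00,01-0
  m6 ⊆ 01-0,011-
  m7 ⊆ -111,011-
  m9 ⊆ 10-- [E]
  m10 ⊆ 10-- [E]
  m11 ⊆ 1-11,10--
  m15 ⊆ -111,1-11
E = {10--}
Petrick residual → -111, 01-0
Cover = bcd + a'bd' + ab'  |cover|=3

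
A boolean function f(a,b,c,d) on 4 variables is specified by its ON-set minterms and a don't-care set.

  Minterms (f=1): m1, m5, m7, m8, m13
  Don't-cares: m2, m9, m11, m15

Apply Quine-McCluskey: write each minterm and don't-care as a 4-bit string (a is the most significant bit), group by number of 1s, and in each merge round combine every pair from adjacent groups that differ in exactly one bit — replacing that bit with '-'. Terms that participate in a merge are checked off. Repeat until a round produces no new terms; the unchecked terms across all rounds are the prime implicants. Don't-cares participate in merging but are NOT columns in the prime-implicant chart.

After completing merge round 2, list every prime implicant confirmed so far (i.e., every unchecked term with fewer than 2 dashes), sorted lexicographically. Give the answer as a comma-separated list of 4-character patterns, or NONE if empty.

0010, 100-

size-2^0 implicants → 0001(✓)  0010  0101(✓)  0111(✓)  1000(✓)  1001(✓)  1011(✓)  1101(✓)  1111(✓)
size-2^1 implicants → -001(✓)  -101(✓)  -111(✓)  0-01(✓)  01-1(✓)  1-01(✓)  1-11(✓)  10-1(✓)  100-  11-1(✓)
size-2^2 implicants → --01  -1-1  1--1
Unchecked terms (primes): --01, -1-1, 0010, 1--1, 100-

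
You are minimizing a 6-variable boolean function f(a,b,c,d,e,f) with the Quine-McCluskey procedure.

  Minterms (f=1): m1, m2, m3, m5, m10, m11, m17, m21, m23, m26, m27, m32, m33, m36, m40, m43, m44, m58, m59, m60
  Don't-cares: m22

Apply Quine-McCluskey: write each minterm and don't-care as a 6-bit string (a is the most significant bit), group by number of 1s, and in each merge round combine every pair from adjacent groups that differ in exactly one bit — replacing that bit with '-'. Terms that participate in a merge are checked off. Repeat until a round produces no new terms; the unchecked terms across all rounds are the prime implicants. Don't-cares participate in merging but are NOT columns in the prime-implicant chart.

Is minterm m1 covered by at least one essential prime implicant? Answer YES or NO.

[col 0] 000001*, 000010*, 000011*, 000101*, 001010*, 001011*, 010001*, 010101*, 010110*, 010111*, 011010*, 011011*, 100000*, 100001*, 100100*, 101000*, 101011*, 101100*, 111010*, 111011*, 111100*
[col 1] -00001, -01011*, -11010*, -11011*, 0-0001*, 0-0101*, 0-1010*, 0-1011*, 00-010*, 00-011*, 000-01*, 0000-1, 00001-*, 00101-*, 010-01*, 0101-1, 01011-, 01101-*, 1-1011*, 1-1100, 10-000*, 10-100*, 100-00*, 10000-, 101-00*, 11101-*
[col 2] --1011, -1101-, 0-0-01, 0-101-, 00-01-, 10--00
Prime implicants: --1011, -00001, -1101-, 0-0-01, 0-101-, 00-01-, 0000-1, 0101-1, 01011-, 1-1100, 10--00, 10000-
PI chart (minterm → PIs covering it):
  1 | -00001,0-0-01,0000-1
  2 | 00-01-  (sole → essential)
  3 | 00-01-,0000-1
  5 | 0-0-01  (sole → essential)
  10 | 0-101-,00-01-
  11 | --1011,0-101-,00-01-
  17 | 0-0-01  (sole → essential)
  21 | 0-0-01,0101-1
  23 | 0101-1,01011-
  26 | -1101-,0-101-
  27 | --1011,-1101-,0-101-
  32 | 10--00,10000-
  33 | -00001,10000-
  36 | 10--00  (sole → essential)
  40 | 10--00  (sole → essential)
  43 | --1011  (sole → essential)
  44 | 1-1100,10--00
  58 | -1101-  (sole → essential)
  59 | --1011,-1101-
  60 | 1-1100  (sole → essential)
Essential prime implicants: --1011, -1101-, 0-0-01, 00-01-, 1-1100, 10--00

YES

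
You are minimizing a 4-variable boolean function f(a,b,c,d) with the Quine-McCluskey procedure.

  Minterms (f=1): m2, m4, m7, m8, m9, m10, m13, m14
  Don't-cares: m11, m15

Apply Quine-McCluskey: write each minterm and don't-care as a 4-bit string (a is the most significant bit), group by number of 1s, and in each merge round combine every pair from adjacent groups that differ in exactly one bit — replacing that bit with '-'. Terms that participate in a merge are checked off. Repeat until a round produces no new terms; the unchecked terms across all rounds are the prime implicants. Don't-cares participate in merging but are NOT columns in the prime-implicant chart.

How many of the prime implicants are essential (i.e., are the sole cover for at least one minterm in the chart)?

6

size-2^0 implicants → 0010(✓)  0100  0111(✓)  1000(✓)  1001(✓)  1010(✓)  1011(✓)  1101(✓)  1110(✓)  1111(✓)
size-2^1 implicants → -010  -111  1-01(✓)  1-10(✓)  1-11(✓)  10-0(✓)  10-1(✓)  100-(✓)  101-(✓)  11-1(✓)  111-(✓)
size-2^2 implicants → 1--1  1-1-  10--
Unchecked terms (primes): -010, -111, 0100, 1--1, 1-1-, 10--
Minterm coverage:
  m2 ⊆ -010 [E]
  m4 ⊆ 0100 [E]
  m7 ⊆ -111 [E]
  m8 ⊆ 10-- [E]
  m9 ⊆ 1--1,10--
  m10 ⊆ -010,1-1-,10--
  m13 ⊆ 1--1 [E]
  m14 ⊆ 1-1- [E]
E = {-010, -111, 0100, 1--1, 1-1-, 10--}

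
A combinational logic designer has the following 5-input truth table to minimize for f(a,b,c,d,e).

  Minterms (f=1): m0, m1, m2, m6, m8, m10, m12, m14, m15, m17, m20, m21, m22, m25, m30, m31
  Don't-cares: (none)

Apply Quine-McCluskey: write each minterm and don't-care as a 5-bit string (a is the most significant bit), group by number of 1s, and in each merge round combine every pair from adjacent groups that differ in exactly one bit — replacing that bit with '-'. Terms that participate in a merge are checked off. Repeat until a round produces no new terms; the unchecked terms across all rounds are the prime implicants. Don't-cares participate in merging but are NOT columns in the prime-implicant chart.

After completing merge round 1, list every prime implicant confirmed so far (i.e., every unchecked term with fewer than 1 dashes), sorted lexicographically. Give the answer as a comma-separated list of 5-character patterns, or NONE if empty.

Round 0: 00000✓ 00001✓ 00010✓ 00110✓ 01000✓ 01010✓ 01100✓ 01110✓ 01111✓ 10001✓ 10100✓ 10101✓ 10110✓ 11001✓ 11110✓ 11111✓
Round 1: -0001 -0110✓ -1110✓ -1111✓ 0-000✓ 0-010✓ 0-110✓ 00-10✓ 000-0✓ 0000- 01-00✓ 01-10✓ 010-0✓ 011-0✓ 0111-✓ 1-001 1-110✓ 10-01 101-0 1010- 1111-✓
Round 2: --110 -111- 0--10 0-0-0 01--0
PIs = {--110, -0001, -111-, 0--10, 0-0-0, 0000-, 01--0, 1-001, 10-01, 101-0, 1010-}

NONE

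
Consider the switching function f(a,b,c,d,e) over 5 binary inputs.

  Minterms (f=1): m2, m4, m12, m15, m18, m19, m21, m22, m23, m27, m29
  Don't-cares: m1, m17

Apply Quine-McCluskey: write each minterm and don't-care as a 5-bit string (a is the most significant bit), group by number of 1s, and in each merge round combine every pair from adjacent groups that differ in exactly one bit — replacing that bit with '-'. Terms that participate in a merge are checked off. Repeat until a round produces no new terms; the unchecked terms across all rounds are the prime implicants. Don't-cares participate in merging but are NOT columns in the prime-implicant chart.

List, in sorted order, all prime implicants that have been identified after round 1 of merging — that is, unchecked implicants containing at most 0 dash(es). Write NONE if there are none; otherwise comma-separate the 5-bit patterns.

01111

Round 0: 00001✓ 00010✓ 00100✓ 01100✓ 01111 10001✓ 10010✓ 10011✓ 10101✓ 10110✓ 10111✓ 11011✓ 11101✓
Round 1: -0001 -0010 0-100 1-011 1-101 10-01✓ 10-10✓ 10-11✓ 100-1✓ 1001-✓ 101-1✓ 1011-✓
Round 2: 10--1 10-1-
PIs = {-0001, -0010, 0-100, 01111, 1-011, 1-101, 10--1, 10-1-}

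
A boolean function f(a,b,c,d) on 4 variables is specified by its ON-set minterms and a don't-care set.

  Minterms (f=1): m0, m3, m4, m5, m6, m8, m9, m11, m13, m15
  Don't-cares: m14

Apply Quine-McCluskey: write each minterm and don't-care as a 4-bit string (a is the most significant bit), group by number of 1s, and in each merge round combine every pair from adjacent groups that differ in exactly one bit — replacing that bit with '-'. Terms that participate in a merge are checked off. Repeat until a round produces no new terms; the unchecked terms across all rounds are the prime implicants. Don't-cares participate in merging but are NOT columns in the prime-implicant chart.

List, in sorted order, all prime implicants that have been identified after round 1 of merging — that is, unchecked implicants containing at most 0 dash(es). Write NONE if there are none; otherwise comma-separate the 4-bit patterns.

[col 0] 0000*, 0011*, 0100*, 0101*, 0110*, 1000*, 1001*, 1011*, 1101*, 1110*, 1111*
[col 1] -000, -011, -101, -110, 0-00, 01-0, 010-, 1-01*, 1-11*, 10-1*, 100-, 11-1*, 111-
[col 2] 1--1
Prime implicants: -000, -011, -101, -110, 0-00, 01-0, 010-, 1--1, 100-, 111-

NONE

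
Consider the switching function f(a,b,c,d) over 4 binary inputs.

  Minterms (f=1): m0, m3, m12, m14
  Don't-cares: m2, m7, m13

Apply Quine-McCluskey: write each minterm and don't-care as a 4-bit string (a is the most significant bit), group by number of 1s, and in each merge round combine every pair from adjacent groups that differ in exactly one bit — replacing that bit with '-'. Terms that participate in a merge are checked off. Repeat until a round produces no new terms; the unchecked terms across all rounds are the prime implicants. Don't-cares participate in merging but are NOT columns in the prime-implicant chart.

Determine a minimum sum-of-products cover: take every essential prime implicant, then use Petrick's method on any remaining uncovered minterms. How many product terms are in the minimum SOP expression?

[col 0] 0000*, 0010*, 0011*, 0111*, 1100*, 1101*, 1110*
[col 1] 0-11, 00-0, 001-, 11-0, 110-
Prime implicants: 0-11, 00-0, 001-, 11-0, 110-
PI chart (minterm → PIs covering it):
  0 | 00-0  (sole → essential)
  3 | 0-11,001-
  12 | 11-0,110-
  14 | 11-0  (sole → essential)
Essential prime implicants: 00-0, 11-0
Petrick residual → 0-11
Minimum SOP uses 3 PIs: a'cd + a'b'd' + abd'

3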